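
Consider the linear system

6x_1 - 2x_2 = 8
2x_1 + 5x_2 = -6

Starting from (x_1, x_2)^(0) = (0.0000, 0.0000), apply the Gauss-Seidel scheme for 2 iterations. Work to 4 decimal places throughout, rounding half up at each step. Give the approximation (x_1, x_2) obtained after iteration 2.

Iteration 1:
  x_1 = (8 - (-2)·0.0000) / (6) = 1.3333
  x_2 = (-6 - (2)·1.3333) / (5) = -1.7333
Iteration 2:
  x_1 = (8 - (-2)·-1.7333) / (6) = 0.7556
  x_2 = (-6 - (2)·0.7556) / (5) = -1.5022

(0.7556, -1.5022)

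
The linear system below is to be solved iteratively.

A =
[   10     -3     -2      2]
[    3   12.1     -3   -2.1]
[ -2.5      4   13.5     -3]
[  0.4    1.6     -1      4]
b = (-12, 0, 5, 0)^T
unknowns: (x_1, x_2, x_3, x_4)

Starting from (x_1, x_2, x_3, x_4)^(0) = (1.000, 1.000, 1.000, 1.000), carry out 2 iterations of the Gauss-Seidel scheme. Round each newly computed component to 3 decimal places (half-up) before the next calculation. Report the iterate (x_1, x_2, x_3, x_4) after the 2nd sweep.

(-0.938, 0.272, 0.092, 0.008)

Iteration 1:
  x_1 = (-12 - (-3)·1.000 - (-2)·1.000 - (2)·1.000) / (10) = -0.900
  x_2 = (0 - (3)·-0.900 - (-3)·1.000 - (-2.1)·1.000) / (12.1) = 0.645
  x_3 = (5 - (-2.5)·-0.900 - (4)·0.645 - (-3)·1.000) / (13.5) = 0.235
  x_4 = (0 - (0.4)·-0.900 - (1.6)·0.645 - (-1)·0.235) / (4) = -0.109
Iteration 2:
  x_1 = (-12 - (-3)·0.645 - (-2)·0.235 - (2)·-0.109) / (10) = -0.938
  x_2 = (0 - (3)·-0.938 - (-3)·0.235 - (-2.1)·-0.109) / (12.1) = 0.272
  x_3 = (5 - (-2.5)·-0.938 - (4)·0.272 - (-3)·-0.109) / (13.5) = 0.092
  x_4 = (0 - (0.4)·-0.938 - (1.6)·0.272 - (-1)·0.092) / (4) = 0.008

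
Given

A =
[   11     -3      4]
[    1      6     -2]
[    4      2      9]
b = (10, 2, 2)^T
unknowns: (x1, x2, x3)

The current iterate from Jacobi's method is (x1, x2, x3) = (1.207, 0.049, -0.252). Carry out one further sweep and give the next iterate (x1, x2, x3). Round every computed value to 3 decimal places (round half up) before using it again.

One sweep:
  x1 = (10 - (-3)·0.049 - (4)·-0.252) / (11) = 1.014
  x2 = (2 - (1)·1.207 - (-2)·-0.252) / (6) = 0.048
  x3 = (2 - (4)·1.207 - (2)·0.049) / (9) = -0.325

(1.014, 0.048, -0.325)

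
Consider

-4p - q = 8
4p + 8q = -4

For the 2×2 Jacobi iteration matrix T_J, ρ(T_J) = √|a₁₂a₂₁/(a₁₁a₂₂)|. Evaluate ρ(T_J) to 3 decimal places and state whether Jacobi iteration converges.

0.354

a₁₂a₂₁/(a₁₁a₂₂) = (-1)·(4) / ((-4)·(8)) = 0.125000
ρ = √|0.125000| = √0.125000 = 0.354
ρ < 1, so Jacobi converges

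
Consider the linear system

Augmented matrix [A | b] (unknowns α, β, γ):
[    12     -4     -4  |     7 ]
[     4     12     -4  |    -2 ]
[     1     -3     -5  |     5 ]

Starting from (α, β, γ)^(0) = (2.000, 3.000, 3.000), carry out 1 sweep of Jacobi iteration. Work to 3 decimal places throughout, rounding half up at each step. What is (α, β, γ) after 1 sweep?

Iteration 1:
  α = (7 - (-4)·3.000 - (-4)·3.000) / (12) = 2.583
  β = (-2 - (4)·2.000 - (-4)·3.000) / (12) = 0.167
  γ = (5 - (1)·2.000 - (-3)·3.000) / (-5) = -2.400

(2.583, 0.167, -2.400)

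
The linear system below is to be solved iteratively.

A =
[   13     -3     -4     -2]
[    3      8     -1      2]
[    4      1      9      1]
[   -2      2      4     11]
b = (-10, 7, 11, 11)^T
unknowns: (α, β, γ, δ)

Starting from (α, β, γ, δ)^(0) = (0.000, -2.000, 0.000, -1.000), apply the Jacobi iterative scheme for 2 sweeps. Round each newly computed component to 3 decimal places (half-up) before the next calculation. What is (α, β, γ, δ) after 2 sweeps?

(0.179, 1.248, 1.561, -0.022)

Iteration 1:
  α = (-10 - (-3)·-2.000 - (-4)·0.000 - (-2)·-1.000) / (13) = -1.385
  β = (7 - (3)·0.000 - (-1)·0.000 - (2)·-1.000) / (8) = 1.125
  γ = (11 - (4)·0.000 - (1)·-2.000 - (1)·-1.000) / (9) = 1.556
  δ = (11 - (-2)·0.000 - (2)·-2.000 - (4)·0.000) / (11) = 1.364
Iteration 2:
  α = (-10 - (-3)·1.125 - (-4)·1.556 - (-2)·1.364) / (13) = 0.179
  β = (7 - (3)·-1.385 - (-1)·1.556 - (2)·1.364) / (8) = 1.248
  γ = (11 - (4)·-1.385 - (1)·1.125 - (1)·1.364) / (9) = 1.561
  δ = (11 - (-2)·-1.385 - (2)·1.125 - (4)·1.556) / (11) = -0.022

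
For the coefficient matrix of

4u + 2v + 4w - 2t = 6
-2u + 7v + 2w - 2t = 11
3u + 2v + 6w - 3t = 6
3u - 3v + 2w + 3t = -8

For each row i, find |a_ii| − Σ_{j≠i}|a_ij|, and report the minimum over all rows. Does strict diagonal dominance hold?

row 1: |4| − (2+4+2) = -4
row 2: |7| − (2+2+2) = 1
row 3: |6| − (3+2+3) = -2
row 4: |3| − (3+3+2) = -5
minimum over rows = -5 → not strictly diagonally dominant

-5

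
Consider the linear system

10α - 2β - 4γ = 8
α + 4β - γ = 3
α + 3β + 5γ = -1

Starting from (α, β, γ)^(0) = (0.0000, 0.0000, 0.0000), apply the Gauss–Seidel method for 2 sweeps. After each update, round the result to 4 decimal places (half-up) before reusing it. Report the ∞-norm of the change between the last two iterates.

0.1660

Iteration 1:
  α = (8 - (-2)·0.0000 - (-4)·0.0000) / (10) = 0.8000
  β = (3 - (1)·0.8000 - (-1)·0.0000) / (4) = 0.5500
  γ = (-1 - (1)·0.8000 - (3)·0.5500) / (5) = -0.6900
Iteration 2:
  α = (8 - (-2)·0.5500 - (-4)·-0.6900) / (10) = 0.6340
  β = (3 - (1)·0.6340 - (-1)·-0.6900) / (4) = 0.4190
  γ = (-1 - (1)·0.6340 - (3)·0.4190) / (5) = -0.5782
Change: (-0.1660, -0.1310, 0.1118) → max |·| = 0.1660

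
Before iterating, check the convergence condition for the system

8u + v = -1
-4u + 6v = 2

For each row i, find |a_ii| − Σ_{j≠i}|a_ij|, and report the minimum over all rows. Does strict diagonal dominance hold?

2

row 1: |8| − (1) = 7
row 2: |6| − (4) = 2
minimum over rows = 2 → strictly diagonally dominant (convergence guaranteed)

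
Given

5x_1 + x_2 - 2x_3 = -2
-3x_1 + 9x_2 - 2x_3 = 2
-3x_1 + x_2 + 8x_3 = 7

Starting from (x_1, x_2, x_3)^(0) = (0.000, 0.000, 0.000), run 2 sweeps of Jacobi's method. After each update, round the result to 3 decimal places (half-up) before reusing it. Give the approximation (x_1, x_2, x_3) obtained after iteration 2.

Iteration 1:
  x_1 = (-2 - (1)·0.000 - (-2)·0.000) / (5) = -0.400
  x_2 = (2 - (-3)·0.000 - (-2)·0.000) / (9) = 0.222
  x_3 = (7 - (-3)·0.000 - (1)·0.000) / (8) = 0.875
Iteration 2:
  x_1 = (-2 - (1)·0.222 - (-2)·0.875) / (5) = -0.094
  x_2 = (2 - (-3)·-0.400 - (-2)·0.875) / (9) = 0.283
  x_3 = (7 - (-3)·-0.400 - (1)·0.222) / (8) = 0.697

(-0.094, 0.283, 0.697)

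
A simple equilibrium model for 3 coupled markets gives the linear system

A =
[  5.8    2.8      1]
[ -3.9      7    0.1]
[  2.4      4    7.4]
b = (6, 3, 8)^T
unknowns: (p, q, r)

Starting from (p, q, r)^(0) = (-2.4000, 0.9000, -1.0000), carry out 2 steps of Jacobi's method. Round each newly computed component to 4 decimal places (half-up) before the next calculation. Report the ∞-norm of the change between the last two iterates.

Iteration 1:
  p = (6 - (2.8)·0.9000 - (1)·-1.0000) / (5.8) = 0.7724
  q = (3 - (-3.9)·-2.4000 - (0.1)·-1.0000) / (7) = -0.8943
  r = (8 - (2.4)·-2.4000 - (4)·0.9000) / (7.4) = 1.3730
Iteration 2:
  p = (6 - (2.8)·-0.8943 - (1)·1.3730) / (5.8) = 1.2295
  q = (3 - (-3.9)·0.7724 - (0.1)·1.3730) / (7) = 0.8393
  r = (8 - (2.4)·0.7724 - (4)·-0.8943) / (7.4) = 1.3140
Change: (0.4571, 1.7336, -0.0590) → max |·| = 1.7336

1.7336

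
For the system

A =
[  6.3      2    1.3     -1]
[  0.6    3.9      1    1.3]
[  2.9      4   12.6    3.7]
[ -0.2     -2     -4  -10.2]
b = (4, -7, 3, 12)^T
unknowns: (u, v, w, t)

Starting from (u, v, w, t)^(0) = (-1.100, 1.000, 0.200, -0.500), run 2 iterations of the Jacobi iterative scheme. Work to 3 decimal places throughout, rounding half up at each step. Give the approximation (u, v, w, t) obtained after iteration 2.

(0.821, -1.431, 1.092, -1.010)

Iteration 1:
  u = (4 - (2)·1.000 - (1.3)·0.200 - (-1)·-0.500) / (6.3) = 0.197
  v = (-7 - (0.6)·-1.100 - (1)·0.200 - (1.3)·-0.500) / (3.9) = -1.510
  w = (3 - (2.9)·-1.100 - (4)·1.000 - (3.7)·-0.500) / (12.6) = 0.321
  t = (12 - (-0.2)·-1.100 - (-2)·1.000 - (-4)·0.200) / (-10.2) = -1.429
Iteration 2:
  u = (4 - (2)·-1.510 - (1.3)·0.321 - (-1)·-1.429) / (6.3) = 0.821
  v = (-7 - (0.6)·0.197 - (1)·0.321 - (1.3)·-1.429) / (3.9) = -1.431
  w = (3 - (2.9)·0.197 - (4)·-1.510 - (3.7)·-1.429) / (12.6) = 1.092
  t = (12 - (-0.2)·0.197 - (-2)·-1.510 - (-4)·0.321) / (-10.2) = -1.010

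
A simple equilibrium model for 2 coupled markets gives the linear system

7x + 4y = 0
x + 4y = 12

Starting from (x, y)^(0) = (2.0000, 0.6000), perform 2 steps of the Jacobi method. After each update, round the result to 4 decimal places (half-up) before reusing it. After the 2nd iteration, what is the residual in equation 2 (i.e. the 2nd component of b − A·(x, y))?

Iteration 1:
  x = (0 - (4)·0.6000) / (7) = -0.3429
  y = (12 - (1)·2.0000) / (4) = 2.5000
Iteration 2:
  x = (0 - (4)·2.5000) / (7) = -1.4286
  y = (12 - (1)·-0.3429) / (4) = 3.0857
Residual b − A·x = (-2.3426, 1.0858)

1.0858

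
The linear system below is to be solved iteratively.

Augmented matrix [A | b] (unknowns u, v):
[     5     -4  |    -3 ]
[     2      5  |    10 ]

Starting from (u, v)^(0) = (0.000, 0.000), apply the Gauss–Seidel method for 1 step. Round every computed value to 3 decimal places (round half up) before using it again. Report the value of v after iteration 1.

Iteration 1:
  u = (-3 - (-4)·0.000) / (5) = -0.600
  v = (10 - (2)·-0.600) / (5) = 2.240

2.240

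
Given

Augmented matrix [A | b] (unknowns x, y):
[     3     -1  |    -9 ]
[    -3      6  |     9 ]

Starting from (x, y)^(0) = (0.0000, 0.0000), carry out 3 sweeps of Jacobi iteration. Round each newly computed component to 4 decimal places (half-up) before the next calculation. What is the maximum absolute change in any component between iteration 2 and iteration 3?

0.5000

Iteration 1:
  x = (-9 - (-1)·0.0000) / (3) = -3.0000
  y = (9 - (-3)·0.0000) / (6) = 1.5000
Iteration 2:
  x = (-9 - (-1)·1.5000) / (3) = -2.5000
  y = (9 - (-3)·-3.0000) / (6) = 0.0000
Iteration 3:
  x = (-9 - (-1)·0.0000) / (3) = -3.0000
  y = (9 - (-3)·-2.5000) / (6) = 0.2500
Change: (-0.5000, 0.2500) → max |·| = 0.5000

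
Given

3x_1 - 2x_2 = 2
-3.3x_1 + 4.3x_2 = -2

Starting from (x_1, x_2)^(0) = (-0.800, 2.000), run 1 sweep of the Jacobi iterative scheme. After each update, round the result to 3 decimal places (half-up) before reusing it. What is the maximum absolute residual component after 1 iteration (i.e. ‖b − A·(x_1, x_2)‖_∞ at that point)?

Iteration 1:
  x_1 = (2 - (-2)·2.000) / (3) = 2.000
  x_2 = (-2 - (-3.3)·-0.800) / (4.3) = -1.079
Residual b − A·x = (-6.158, 9.240); ∞-norm = 9.240

9.240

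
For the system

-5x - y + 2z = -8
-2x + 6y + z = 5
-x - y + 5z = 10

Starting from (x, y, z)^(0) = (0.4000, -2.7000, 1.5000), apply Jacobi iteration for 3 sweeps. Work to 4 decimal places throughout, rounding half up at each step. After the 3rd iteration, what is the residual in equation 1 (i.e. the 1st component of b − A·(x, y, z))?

-0.4568

Iteration 1:
  x = (-8 - (-1)·-2.7000 - (2)·1.5000) / (-5) = 2.7400
  y = (5 - (-2)·0.4000 - (1)·1.5000) / (6) = 0.7167
  z = (10 - (-1)·0.4000 - (-1)·-2.7000) / (5) = 1.5400
Iteration 2:
  x = (-8 - (-1)·0.7167 - (2)·1.5400) / (-5) = 2.0727
  y = (5 - (-2)·2.7400 - (1)·1.5400) / (6) = 1.4900
  z = (10 - (-1)·2.7400 - (-1)·0.7167) / (5) = 2.6913
Iteration 3:
  x = (-8 - (-1)·1.4900 - (2)·2.6913) / (-5) = 2.3785
  y = (5 - (-2)·2.0727 - (1)·2.6913) / (6) = 1.0757
  z = (10 - (-1)·2.0727 - (-1)·1.4900) / (5) = 2.7125
Residual b − A·x = (-0.4568, 0.5903, -0.1083)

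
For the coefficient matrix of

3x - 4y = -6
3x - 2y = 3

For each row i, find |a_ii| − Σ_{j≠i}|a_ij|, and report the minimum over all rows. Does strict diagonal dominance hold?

row 1: |3| − (4) = -1
row 2: |-2| − (3) = -1
minimum over rows = -1 → not strictly diagonally dominant

-1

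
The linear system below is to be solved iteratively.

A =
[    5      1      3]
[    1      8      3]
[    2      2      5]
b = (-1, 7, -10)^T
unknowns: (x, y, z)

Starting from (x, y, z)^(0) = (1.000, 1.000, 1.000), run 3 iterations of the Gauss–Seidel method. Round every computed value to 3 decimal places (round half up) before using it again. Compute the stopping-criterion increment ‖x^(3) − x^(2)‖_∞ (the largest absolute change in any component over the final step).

Iteration 1:
  x = (-1 - (1)·1.000 - (3)·1.000) / (5) = -1.000
  y = (7 - (1)·-1.000 - (3)·1.000) / (8) = 0.625
  z = (-10 - (2)·-1.000 - (2)·0.625) / (5) = -1.850
Iteration 2:
  x = (-1 - (1)·0.625 - (3)·-1.850) / (5) = 0.785
  y = (7 - (1)·0.785 - (3)·-1.850) / (8) = 1.471
  z = (-10 - (2)·0.785 - (2)·1.471) / (5) = -2.902
Iteration 3:
  x = (-1 - (1)·1.471 - (3)·-2.902) / (5) = 1.247
  y = (7 - (1)·1.247 - (3)·-2.902) / (8) = 1.807
  z = (-10 - (2)·1.247 - (2)·1.807) / (5) = -3.222
Change: (0.462, 0.336, -0.320) → max |·| = 0.462

0.462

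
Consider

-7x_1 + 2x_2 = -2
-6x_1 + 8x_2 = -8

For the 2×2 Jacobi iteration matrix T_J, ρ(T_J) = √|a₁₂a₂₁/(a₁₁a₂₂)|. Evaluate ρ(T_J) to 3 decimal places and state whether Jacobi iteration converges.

0.463

a₁₂a₂₁/(a₁₁a₂₂) = (2)·(-6) / ((-7)·(8)) = 0.214286
ρ = √|0.214286| = √0.214286 = 0.463
ρ < 1, so Jacobi converges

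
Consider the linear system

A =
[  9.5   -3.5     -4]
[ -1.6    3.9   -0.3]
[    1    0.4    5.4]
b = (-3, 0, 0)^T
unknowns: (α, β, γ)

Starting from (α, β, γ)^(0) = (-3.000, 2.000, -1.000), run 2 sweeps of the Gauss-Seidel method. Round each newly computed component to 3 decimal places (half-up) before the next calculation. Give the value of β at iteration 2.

Iteration 1:
  α = (-3 - (-3.5)·2.000 - (-4)·-1.000) / (9.5) = 0.000
  β = (0 - (-1.6)·0.000 - (-0.3)·-1.000) / (3.9) = -0.077
  γ = (0 - (1)·0.000 - (0.4)·-0.077) / (5.4) = 0.006
Iteration 2:
  α = (-3 - (-3.5)·-0.077 - (-4)·0.006) / (9.5) = -0.342
  β = (0 - (-1.6)·-0.342 - (-0.3)·0.006) / (3.9) = -0.140
  γ = (0 - (1)·-0.342 - (0.4)·-0.140) / (5.4) = 0.074

-0.140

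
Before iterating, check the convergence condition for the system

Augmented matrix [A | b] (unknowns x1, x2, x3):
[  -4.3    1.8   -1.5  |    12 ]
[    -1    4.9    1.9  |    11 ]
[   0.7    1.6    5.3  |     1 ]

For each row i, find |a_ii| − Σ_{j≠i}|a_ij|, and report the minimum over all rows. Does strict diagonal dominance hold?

row 1: |-4.3| − (1.8+1.5) = 1
row 2: |4.9| − (1+1.9) = 2
row 3: |5.3| − (0.7+1.6) = 3
minimum over rows = 1 → strictly diagonally dominant (convergence guaranteed)

1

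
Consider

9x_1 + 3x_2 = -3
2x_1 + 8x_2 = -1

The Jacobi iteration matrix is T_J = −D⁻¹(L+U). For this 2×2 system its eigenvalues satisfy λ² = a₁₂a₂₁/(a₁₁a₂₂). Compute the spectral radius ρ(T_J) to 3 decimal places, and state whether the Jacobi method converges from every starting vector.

0.289

a₁₂a₂₁/(a₁₁a₂₂) = (3)·(2) / ((9)·(8)) = 0.083333
ρ = √|0.083333| = √0.083333 = 0.289
ρ < 1, so Jacobi converges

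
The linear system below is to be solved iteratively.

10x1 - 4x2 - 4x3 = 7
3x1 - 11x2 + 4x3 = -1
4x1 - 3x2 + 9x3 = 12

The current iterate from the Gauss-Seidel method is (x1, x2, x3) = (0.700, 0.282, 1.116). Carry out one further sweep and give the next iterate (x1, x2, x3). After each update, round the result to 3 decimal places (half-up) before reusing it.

One sweep:
  x1 = (7 - (-4)·0.282 - (-4)·1.116) / (10) = 1.259
  x2 = (-1 - (3)·1.259 - (4)·1.116) / (-11) = 0.840
  x3 = (12 - (4)·1.259 - (-3)·0.840) / (9) = 1.054

(1.259, 0.840, 1.054)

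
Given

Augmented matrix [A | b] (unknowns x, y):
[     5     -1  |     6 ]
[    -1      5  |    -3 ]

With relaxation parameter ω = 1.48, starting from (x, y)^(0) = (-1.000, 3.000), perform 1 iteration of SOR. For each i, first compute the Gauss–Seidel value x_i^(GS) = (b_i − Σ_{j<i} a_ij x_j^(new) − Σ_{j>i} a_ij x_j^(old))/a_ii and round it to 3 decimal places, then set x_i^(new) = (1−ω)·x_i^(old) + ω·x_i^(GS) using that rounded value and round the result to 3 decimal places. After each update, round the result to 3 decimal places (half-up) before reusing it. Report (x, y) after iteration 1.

Iteration 1:
  x: GS value = (6 - (-1)·3.000) / (5) = 1.800;  x ← (1−ω)·-1.000 + ω·1.800 = 3.144
  y: GS value = (-3 - (-1)·3.144) / (5) = 0.029;  y ← (1−ω)·3.000 + ω·0.029 = -1.397

(3.144, -1.397)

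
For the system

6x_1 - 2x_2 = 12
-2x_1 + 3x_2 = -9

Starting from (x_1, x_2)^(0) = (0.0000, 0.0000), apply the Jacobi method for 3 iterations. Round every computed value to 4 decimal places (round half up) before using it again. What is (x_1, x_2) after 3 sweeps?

Iteration 1:
  x_1 = (12 - (-2)·0.0000) / (6) = 2.0000
  x_2 = (-9 - (-2)·0.0000) / (3) = -3.0000
Iteration 2:
  x_1 = (12 - (-2)·-3.0000) / (6) = 1.0000
  x_2 = (-9 - (-2)·2.0000) / (3) = -1.6667
Iteration 3:
  x_1 = (12 - (-2)·-1.6667) / (6) = 1.4444
  x_2 = (-9 - (-2)·1.0000) / (3) = -2.3333

(1.4444, -2.3333)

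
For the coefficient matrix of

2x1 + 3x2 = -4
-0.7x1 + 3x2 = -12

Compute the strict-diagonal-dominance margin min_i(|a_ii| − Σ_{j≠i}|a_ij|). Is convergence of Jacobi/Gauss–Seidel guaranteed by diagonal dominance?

-1

row 1: |2| − (3) = -1
row 2: |3| − (0.7) = 2.3
minimum over rows = -1 → not strictly diagonally dominant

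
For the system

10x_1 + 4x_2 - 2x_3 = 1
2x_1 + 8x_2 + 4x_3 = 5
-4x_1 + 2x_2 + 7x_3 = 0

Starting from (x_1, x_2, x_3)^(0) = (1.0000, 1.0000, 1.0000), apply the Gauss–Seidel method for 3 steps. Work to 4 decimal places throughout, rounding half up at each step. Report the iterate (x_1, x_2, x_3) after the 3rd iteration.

Iteration 1:
  x_1 = (1 - (4)·1.0000 - (-2)·1.0000) / (10) = -0.1000
  x_2 = (5 - (2)·-0.1000 - (4)·1.0000) / (8) = 0.1500
  x_3 = (0 - (-4)·-0.1000 - (2)·0.1500) / (7) = -0.1000
Iteration 2:
  x_1 = (1 - (4)·0.1500 - (-2)·-0.1000) / (10) = 0.0200
  x_2 = (5 - (2)·0.0200 - (4)·-0.1000) / (8) = 0.6700
  x_3 = (0 - (-4)·0.0200 - (2)·0.6700) / (7) = -0.1800
Iteration 3:
  x_1 = (1 - (4)·0.6700 - (-2)·-0.1800) / (10) = -0.2040
  x_2 = (5 - (2)·-0.2040 - (4)·-0.1800) / (8) = 0.7660
  x_3 = (0 - (-4)·-0.2040 - (2)·0.7660) / (7) = -0.3354

(-0.2040, 0.7660, -0.3354)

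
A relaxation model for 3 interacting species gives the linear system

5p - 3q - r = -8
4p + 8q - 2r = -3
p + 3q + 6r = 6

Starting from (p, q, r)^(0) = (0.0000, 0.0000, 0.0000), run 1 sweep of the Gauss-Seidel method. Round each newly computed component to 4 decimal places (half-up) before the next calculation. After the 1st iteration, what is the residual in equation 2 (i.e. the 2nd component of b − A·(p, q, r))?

Iteration 1:
  p = (-8 - (-3)·0.0000 - (-1)·0.0000) / (5) = -1.6000
  q = (-3 - (4)·-1.6000 - (-2)·0.0000) / (8) = 0.4250
  r = (6 - (1)·-1.6000 - (3)·0.4250) / (6) = 1.0542
Residual b − A·x = (2.3292, 2.1084, -0.0002)

2.1084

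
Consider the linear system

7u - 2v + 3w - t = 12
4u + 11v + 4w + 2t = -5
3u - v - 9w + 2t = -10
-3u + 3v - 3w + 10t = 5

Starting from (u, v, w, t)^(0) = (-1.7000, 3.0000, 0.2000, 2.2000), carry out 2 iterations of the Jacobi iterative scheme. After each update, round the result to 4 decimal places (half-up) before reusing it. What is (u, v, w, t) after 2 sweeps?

(1.2045, -1.5727, 1.8899, 1.6427)

Iteration 1:
  u = (12 - (-2)·3.0000 - (3)·0.2000 - (-1)·2.2000) / (7) = 2.8000
  v = (-5 - (4)·-1.7000 - (4)·0.2000 - (2)·2.2000) / (11) = -0.3091
  w = (-10 - (3)·-1.7000 - (-1)·3.0000 - (2)·2.2000) / (-9) = 0.7000
  t = (5 - (-3)·-1.7000 - (3)·3.0000 - (-3)·0.2000) / (10) = -0.8500
Iteration 2:
  u = (12 - (-2)·-0.3091 - (3)·0.7000 - (-1)·-0.8500) / (7) = 1.2045
  v = (-5 - (4)·2.8000 - (4)·0.7000 - (2)·-0.8500) / (11) = -1.5727
  w = (-10 - (3)·2.8000 - (-1)·-0.3091 - (2)·-0.8500) / (-9) = 1.8899
  t = (5 - (-3)·2.8000 - (3)·-0.3091 - (-3)·0.7000) / (10) = 1.6427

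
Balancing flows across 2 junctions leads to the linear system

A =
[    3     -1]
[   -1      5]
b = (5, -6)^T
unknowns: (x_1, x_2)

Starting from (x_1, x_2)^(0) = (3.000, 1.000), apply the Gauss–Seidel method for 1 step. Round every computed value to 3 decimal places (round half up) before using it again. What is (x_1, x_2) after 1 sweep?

(2.000, -0.800)

Iteration 1:
  x_1 = (5 - (-1)·1.000) / (3) = 2.000
  x_2 = (-6 - (-1)·2.000) / (5) = -0.800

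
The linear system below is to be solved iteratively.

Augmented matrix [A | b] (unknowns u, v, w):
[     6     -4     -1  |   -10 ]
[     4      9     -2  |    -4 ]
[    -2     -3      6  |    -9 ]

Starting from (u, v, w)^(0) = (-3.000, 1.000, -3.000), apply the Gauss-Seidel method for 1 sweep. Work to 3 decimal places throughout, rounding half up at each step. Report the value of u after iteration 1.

Iteration 1:
  u = (-10 - (-4)·1.000 - (-1)·-3.000) / (6) = -1.500
  v = (-4 - (4)·-1.500 - (-2)·-3.000) / (9) = -0.444
  w = (-9 - (-2)·-1.500 - (-3)·-0.444) / (6) = -2.222

-1.500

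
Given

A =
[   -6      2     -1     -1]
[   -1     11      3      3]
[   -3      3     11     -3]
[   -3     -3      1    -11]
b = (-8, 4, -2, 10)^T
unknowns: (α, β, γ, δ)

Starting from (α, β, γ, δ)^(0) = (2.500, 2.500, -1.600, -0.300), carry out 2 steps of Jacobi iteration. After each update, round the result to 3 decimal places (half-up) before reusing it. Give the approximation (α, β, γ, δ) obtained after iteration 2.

Iteration 1:
  α = (-8 - (2)·2.500 - (-1)·-1.600 - (-1)·-0.300) / (-6) = 2.483
  β = (4 - (-1)·2.500 - (3)·-1.600 - (3)·-0.300) / (11) = 1.109
  γ = (-2 - (-3)·2.500 - (3)·2.500 - (-3)·-0.300) / (11) = -0.264
  δ = (10 - (-3)·2.500 - (-3)·2.500 - (1)·-1.600) / (-11) = -2.418
Iteration 2:
  α = (-8 - (2)·1.109 - (-1)·-0.264 - (-1)·-2.418) / (-6) = 2.150
  β = (4 - (-1)·2.483 - (3)·-0.264 - (3)·-2.418) / (11) = 1.321
  γ = (-2 - (-3)·2.483 - (3)·1.109 - (-3)·-2.418) / (11) = -0.467
  δ = (10 - (-3)·2.483 - (-3)·1.109 - (1)·-0.264) / (-11) = -1.913

(2.150, 1.321, -0.467, -1.913)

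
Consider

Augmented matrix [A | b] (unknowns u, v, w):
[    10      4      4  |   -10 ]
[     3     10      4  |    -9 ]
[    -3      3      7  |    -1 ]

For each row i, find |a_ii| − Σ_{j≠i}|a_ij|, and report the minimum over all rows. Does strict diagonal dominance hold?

row 1: |10| − (4+4) = 2
row 2: |10| − (3+4) = 3
row 3: |7| − (3+3) = 1
minimum over rows = 1 → strictly diagonally dominant (convergence guaranteed)

1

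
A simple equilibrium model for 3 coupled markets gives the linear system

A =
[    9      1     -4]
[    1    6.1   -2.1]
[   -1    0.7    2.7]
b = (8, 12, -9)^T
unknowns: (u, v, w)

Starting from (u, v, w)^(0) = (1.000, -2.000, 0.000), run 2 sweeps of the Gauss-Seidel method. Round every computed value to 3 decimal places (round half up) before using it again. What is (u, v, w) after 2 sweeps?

Iteration 1:
  u = (8 - (1)·-2.000 - (-4)·0.000) / (9) = 1.111
  v = (12 - (1)·1.111 - (-2.1)·0.000) / (6.1) = 1.785
  w = (-9 - (-1)·1.111 - (0.7)·1.785) / (2.7) = -3.385
Iteration 2:
  u = (8 - (1)·1.785 - (-4)·-3.385) / (9) = -0.814
  v = (12 - (1)·-0.814 - (-2.1)·-3.385) / (6.1) = 0.935
  w = (-9 - (-1)·-0.814 - (0.7)·0.935) / (2.7) = -3.877

(-0.814, 0.935, -3.877)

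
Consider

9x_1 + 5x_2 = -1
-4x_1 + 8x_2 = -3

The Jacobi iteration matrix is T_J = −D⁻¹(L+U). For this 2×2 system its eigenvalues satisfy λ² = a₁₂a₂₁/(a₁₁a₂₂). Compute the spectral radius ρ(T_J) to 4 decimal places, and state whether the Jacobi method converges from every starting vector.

a₁₂a₂₁/(a₁₁a₂₂) = (5)·(-4) / ((9)·(8)) = -0.277778
ρ = √|-0.277778| = √0.277778 = 0.5270
ρ < 1, so Jacobi converges

0.5270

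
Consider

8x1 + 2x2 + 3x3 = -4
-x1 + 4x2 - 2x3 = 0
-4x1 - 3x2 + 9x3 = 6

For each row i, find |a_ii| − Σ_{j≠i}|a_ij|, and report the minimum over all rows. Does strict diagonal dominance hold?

1

row 1: |8| − (2+3) = 3
row 2: |4| − (1+2) = 1
row 3: |9| − (4+3) = 2
minimum over rows = 1 → strictly diagonally dominant (convergence guaranteed)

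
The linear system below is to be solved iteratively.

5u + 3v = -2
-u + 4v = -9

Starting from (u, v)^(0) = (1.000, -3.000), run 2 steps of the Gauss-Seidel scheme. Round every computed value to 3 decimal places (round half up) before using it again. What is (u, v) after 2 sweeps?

(0.740, -2.065)

Iteration 1:
  u = (-2 - (3)·-3.000) / (5) = 1.400
  v = (-9 - (-1)·1.400) / (4) = -1.900
Iteration 2:
  u = (-2 - (3)·-1.900) / (5) = 0.740
  v = (-9 - (-1)·0.740) / (4) = -2.065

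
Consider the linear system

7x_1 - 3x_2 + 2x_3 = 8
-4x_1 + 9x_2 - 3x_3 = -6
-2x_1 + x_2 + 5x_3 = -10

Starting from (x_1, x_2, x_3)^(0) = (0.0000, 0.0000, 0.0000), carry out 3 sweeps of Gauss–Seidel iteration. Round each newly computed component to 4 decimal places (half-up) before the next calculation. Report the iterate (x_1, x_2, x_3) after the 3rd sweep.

(1.2989, -0.5218, -1.3761)

Iteration 1:
  x_1 = (8 - (-3)·0.0000 - (2)·0.0000) / (7) = 1.1429
  x_2 = (-6 - (-4)·1.1429 - (-3)·0.0000) / (9) = -0.1587
  x_3 = (-10 - (-2)·1.1429 - (1)·-0.1587) / (5) = -1.5111
Iteration 2:
  x_1 = (8 - (-3)·-0.1587 - (2)·-1.5111) / (7) = 1.5066
  x_2 = (-6 - (-4)·1.5066 - (-3)·-1.5111) / (9) = -0.5008
  x_3 = (-10 - (-2)·1.5066 - (1)·-0.5008) / (5) = -1.2972
Iteration 3:
  x_1 = (8 - (-3)·-0.5008 - (2)·-1.2972) / (7) = 1.2989
  x_2 = (-6 - (-4)·1.2989 - (-3)·-1.2972) / (9) = -0.5218
  x_3 = (-10 - (-2)·1.2989 - (1)·-0.5218) / (5) = -1.3761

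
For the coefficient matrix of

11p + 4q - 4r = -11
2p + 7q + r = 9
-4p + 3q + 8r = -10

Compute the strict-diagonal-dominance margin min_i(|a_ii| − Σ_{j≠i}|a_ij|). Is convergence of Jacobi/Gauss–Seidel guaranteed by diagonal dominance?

1

row 1: |11| − (4+4) = 3
row 2: |7| − (2+1) = 4
row 3: |8| − (4+3) = 1
minimum over rows = 1 → strictly diagonally dominant (convergence guaranteed)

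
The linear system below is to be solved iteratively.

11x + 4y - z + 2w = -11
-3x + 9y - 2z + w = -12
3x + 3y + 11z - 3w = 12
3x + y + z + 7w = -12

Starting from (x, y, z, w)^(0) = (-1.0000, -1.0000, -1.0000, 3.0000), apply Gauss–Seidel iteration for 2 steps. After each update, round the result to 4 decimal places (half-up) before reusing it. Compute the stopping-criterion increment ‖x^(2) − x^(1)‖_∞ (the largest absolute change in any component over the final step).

Iteration 1:
  x = (-11 - (4)·-1.0000 - (-1)·-1.0000 - (2)·3.0000) / (11) = -1.2727
  y = (-12 - (-3)·-1.2727 - (-2)·-1.0000 - (1)·3.0000) / (9) = -2.3131
  z = (12 - (3)·-1.2727 - (3)·-2.3131 - (-3)·3.0000) / (11) = 2.8870
  w = (-12 - (3)·-1.2727 - (1)·-2.3131 - (1)·2.8870) / (7) = -1.2508
Iteration 2:
  x = (-11 - (4)·-2.3131 - (-1)·2.8870 - (2)·-1.2508) / (11) = 0.3310
  y = (-12 - (-3)·0.3310 - (-2)·2.8870 - (1)·-1.2508) / (9) = -0.4425
  z = (12 - (3)·0.3310 - (3)·-0.4425 - (-3)·-1.2508) / (11) = 0.7802
  w = (-12 - (3)·0.3310 - (1)·-0.4425 - (1)·0.7802) / (7) = -1.9044
Change: (1.6037, 1.8706, -2.1068, -0.6536) → max |·| = 2.1068

2.1068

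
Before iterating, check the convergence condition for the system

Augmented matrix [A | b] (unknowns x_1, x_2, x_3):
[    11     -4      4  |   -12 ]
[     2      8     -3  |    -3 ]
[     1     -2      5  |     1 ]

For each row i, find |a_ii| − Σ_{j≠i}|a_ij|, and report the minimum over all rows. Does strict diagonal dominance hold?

2

row 1: |11| − (4+4) = 3
row 2: |8| − (2+3) = 3
row 3: |5| − (1+2) = 2
minimum over rows = 2 → strictly diagonally dominant (convergence guaranteed)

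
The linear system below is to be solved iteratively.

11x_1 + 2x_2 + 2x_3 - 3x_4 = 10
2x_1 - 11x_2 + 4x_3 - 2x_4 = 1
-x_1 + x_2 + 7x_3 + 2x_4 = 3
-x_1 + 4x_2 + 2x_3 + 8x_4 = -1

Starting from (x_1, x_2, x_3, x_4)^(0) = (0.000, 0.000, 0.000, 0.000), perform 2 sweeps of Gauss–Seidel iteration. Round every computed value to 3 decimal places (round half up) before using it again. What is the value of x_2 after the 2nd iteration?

0.278

Iteration 1:
  x_1 = (10 - (2)·0.000 - (2)·0.000 - (-3)·0.000) / (11) = 0.909
  x_2 = (1 - (2)·0.909 - (4)·0.000 - (-2)·0.000) / (-11) = 0.074
  x_3 = (3 - (-1)·0.909 - (1)·0.074 - (2)·0.000) / (7) = 0.548
  x_4 = (-1 - (-1)·0.909 - (4)·0.074 - (2)·0.548) / (8) = -0.185
Iteration 2:
  x_1 = (10 - (2)·0.074 - (2)·0.548 - (-3)·-0.185) / (11) = 0.746
  x_2 = (1 - (2)·0.746 - (4)·0.548 - (-2)·-0.185) / (-11) = 0.278
  x_3 = (3 - (-1)·0.746 - (1)·0.278 - (2)·-0.185) / (7) = 0.548
  x_4 = (-1 - (-1)·0.746 - (4)·0.278 - (2)·0.548) / (8) = -0.308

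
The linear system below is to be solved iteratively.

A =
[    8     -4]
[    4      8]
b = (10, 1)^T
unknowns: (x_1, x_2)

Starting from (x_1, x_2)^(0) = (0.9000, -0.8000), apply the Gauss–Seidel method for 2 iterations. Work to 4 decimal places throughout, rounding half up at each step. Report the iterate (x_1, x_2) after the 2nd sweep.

Iteration 1:
  x_1 = (10 - (-4)·-0.8000) / (8) = 0.8500
  x_2 = (1 - (4)·0.8500) / (8) = -0.3000
Iteration 2:
  x_1 = (10 - (-4)·-0.3000) / (8) = 1.1000
  x_2 = (1 - (4)·1.1000) / (8) = -0.4250

(1.1000, -0.4250)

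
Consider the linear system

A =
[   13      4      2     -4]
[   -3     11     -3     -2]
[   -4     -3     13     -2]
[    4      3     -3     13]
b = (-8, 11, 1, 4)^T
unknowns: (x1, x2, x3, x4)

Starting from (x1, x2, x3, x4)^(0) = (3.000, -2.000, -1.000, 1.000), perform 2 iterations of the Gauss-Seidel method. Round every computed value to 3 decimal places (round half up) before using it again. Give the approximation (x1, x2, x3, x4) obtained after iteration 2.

Iteration 1:
  x1 = (-8 - (4)·-2.000 - (2)·-1.000 - (-4)·1.000) / (13) = 0.462
  x2 = (11 - (-3)·0.462 - (-3)·-1.000 - (-2)·1.000) / (11) = 1.035
  x3 = (1 - (-4)·0.462 - (-3)·1.035 - (-2)·1.000) / (13) = 0.612
  x4 = (4 - (4)·0.462 - (3)·1.035 - (-3)·0.612) / (13) = 0.068
Iteration 2:
  x1 = (-8 - (4)·1.035 - (2)·0.612 - (-4)·0.068) / (13) = -1.007
  x2 = (11 - (-3)·-1.007 - (-3)·0.612 - (-2)·0.068) / (11) = 0.905
  x3 = (1 - (-4)·-1.007 - (-3)·0.905 - (-2)·0.068) / (13) = -0.014
  x4 = (4 - (4)·-1.007 - (3)·0.905 - (-3)·-0.014) / (13) = 0.405

(-1.007, 0.905, -0.014, 0.405)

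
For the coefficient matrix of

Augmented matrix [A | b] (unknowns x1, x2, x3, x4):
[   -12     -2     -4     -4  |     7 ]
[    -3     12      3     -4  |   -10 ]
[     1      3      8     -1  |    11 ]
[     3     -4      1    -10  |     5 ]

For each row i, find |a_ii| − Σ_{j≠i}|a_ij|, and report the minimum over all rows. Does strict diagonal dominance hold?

row 1: |-12| − (2+4+4) = 2
row 2: |12| − (3+3+4) = 2
row 3: |8| − (1+3+1) = 3
row 4: |-10| − (3+4+1) = 2
minimum over rows = 2 → strictly diagonally dominant (convergence guaranteed)

2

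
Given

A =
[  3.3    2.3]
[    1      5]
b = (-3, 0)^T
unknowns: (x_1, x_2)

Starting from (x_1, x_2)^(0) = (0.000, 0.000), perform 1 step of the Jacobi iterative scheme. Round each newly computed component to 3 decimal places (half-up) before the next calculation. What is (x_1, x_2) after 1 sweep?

Iteration 1:
  x_1 = (-3 - (2.3)·0.000) / (3.3) = -0.909
  x_2 = (0 - (1)·0.000) / (5) = 0.000

(-0.909, 0.000)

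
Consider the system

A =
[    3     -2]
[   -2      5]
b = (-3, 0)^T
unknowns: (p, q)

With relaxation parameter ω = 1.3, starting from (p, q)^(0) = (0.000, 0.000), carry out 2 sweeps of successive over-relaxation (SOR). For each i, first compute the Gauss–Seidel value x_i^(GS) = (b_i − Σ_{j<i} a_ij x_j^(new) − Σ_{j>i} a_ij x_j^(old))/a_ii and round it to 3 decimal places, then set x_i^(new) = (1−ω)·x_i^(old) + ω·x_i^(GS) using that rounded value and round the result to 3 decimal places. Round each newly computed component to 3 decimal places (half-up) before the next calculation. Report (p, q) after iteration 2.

(-1.496, -0.575)

Iteration 1:
  p: GS value = (-3 - (-2)·0.000) / (3) = -1.000;  p ← (1−ω)·0.000 + ω·-1.000 = -1.300
  q: GS value = (0 - (-2)·-1.300) / (5) = -0.520;  q ← (1−ω)·0.000 + ω·-0.520 = -0.676
Iteration 2:
  p: GS value = (-3 - (-2)·-0.676) / (3) = -1.451;  p ← (1−ω)·-1.300 + ω·-1.451 = -1.496
  q: GS value = (0 - (-2)·-1.496) / (5) = -0.598;  q ← (1−ω)·-0.676 + ω·-0.598 = -0.575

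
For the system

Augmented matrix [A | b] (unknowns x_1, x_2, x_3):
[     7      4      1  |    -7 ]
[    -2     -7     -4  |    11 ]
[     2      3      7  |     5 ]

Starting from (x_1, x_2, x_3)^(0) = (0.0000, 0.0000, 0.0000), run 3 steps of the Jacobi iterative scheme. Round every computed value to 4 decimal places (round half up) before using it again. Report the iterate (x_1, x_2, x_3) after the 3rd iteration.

(-0.2711, -2.4694, 1.4986)

Iteration 1:
  x_1 = (-7 - (4)·0.0000 - (1)·0.0000) / (7) = -1.0000
  x_2 = (11 - (-2)·0.0000 - (-4)·0.0000) / (-7) = -1.5714
  x_3 = (5 - (2)·0.0000 - (3)·0.0000) / (7) = 0.7143
Iteration 2:
  x_1 = (-7 - (4)·-1.5714 - (1)·0.7143) / (7) = -0.2041
  x_2 = (11 - (-2)·-1.0000 - (-4)·0.7143) / (-7) = -1.6939
  x_3 = (5 - (2)·-1.0000 - (3)·-1.5714) / (7) = 1.6735
Iteration 3:
  x_1 = (-7 - (4)·-1.6939 - (1)·1.6735) / (7) = -0.2711
  x_2 = (11 - (-2)·-0.2041 - (-4)·1.6735) / (-7) = -2.4694
  x_3 = (5 - (2)·-0.2041 - (3)·-1.6939) / (7) = 1.4986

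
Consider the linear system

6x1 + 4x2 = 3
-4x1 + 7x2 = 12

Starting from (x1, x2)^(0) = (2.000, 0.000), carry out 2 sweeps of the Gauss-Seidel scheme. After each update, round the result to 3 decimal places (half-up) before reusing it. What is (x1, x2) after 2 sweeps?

(-0.833, 1.238)

Iteration 1:
  x1 = (3 - (4)·0.000) / (6) = 0.500
  x2 = (12 - (-4)·0.500) / (7) = 2.000
Iteration 2:
  x1 = (3 - (4)·2.000) / (6) = -0.833
  x2 = (12 - (-4)·-0.833) / (7) = 1.238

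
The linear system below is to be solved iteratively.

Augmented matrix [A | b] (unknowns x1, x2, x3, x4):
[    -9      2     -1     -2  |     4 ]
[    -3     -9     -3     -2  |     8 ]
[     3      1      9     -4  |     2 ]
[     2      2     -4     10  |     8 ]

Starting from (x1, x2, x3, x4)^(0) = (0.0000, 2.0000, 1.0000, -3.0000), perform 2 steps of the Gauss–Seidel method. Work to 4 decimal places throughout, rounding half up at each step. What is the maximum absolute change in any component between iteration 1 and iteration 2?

Iteration 1:
  x1 = (4 - (2)·2.0000 - (-1)·1.0000 - (-2)·-3.0000) / (-9) = 0.5556
  x2 = (8 - (-3)·0.5556 - (-3)·1.0000 - (-2)·-3.0000) / (-9) = -0.7408
  x3 = (2 - (3)·0.5556 - (1)·-0.7408 - (-4)·-3.0000) / (9) = -1.2140
  x4 = (8 - (2)·0.5556 - (2)·-0.7408 - (-4)·-1.2140) / (10) = 0.3514
Iteration 2:
  x1 = (4 - (2)·-0.7408 - (-1)·-1.2140 - (-2)·0.3514) / (-9) = -0.5523
  x2 = (8 - (-3)·-0.5523 - (-3)·-1.2140 - (-2)·0.3514) / (-9) = -0.3782
  x3 = (2 - (3)·-0.5523 - (1)·-0.3782 - (-4)·0.3514) / (9) = 0.6045
  x4 = (8 - (2)·-0.5523 - (2)·-0.3782 - (-4)·0.6045) / (10) = 1.2279
Change: (-1.1079, 0.3626, 1.8185, 0.8765) → max |·| = 1.8185

1.8185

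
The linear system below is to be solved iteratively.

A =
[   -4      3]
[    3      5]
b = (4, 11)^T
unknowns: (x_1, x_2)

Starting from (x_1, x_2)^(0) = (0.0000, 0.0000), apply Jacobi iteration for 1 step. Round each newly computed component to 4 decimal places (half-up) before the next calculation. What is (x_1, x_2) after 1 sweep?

(-1.0000, 2.2000)

Iteration 1:
  x_1 = (4 - (3)·0.0000) / (-4) = -1.0000
  x_2 = (11 - (3)·0.0000) / (5) = 2.2000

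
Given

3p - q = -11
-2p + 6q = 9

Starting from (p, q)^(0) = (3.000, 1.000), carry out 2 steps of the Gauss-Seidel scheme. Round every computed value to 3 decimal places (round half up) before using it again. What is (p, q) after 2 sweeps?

(-3.537, 0.321)

Iteration 1:
  p = (-11 - (-1)·1.000) / (3) = -3.333
  q = (9 - (-2)·-3.333) / (6) = 0.389
Iteration 2:
  p = (-11 - (-1)·0.389) / (3) = -3.537
  q = (9 - (-2)·-3.537) / (6) = 0.321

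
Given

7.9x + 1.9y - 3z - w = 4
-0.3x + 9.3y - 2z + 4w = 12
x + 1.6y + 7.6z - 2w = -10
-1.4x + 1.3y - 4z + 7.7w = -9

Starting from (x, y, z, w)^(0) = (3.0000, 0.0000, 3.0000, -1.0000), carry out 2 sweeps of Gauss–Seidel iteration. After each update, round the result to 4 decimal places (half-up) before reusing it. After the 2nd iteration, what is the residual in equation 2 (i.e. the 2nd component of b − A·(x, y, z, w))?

Iteration 1:
  x = (4 - (1.9)·0.0000 - (-3)·3.0000 - (-1)·-1.0000) / (7.9) = 1.5190
  y = (12 - (-0.3)·1.5190 - (-2)·3.0000 - (4)·-1.0000) / (9.3) = 2.4146
  z = (-10 - (1)·1.5190 - (1.6)·2.4146 - (-2)·-1.0000) / (7.6) = -2.2872
  w = (-9 - (-1.4)·1.5190 - (1.3)·2.4146 - (-4)·-2.2872) / (7.7) = -2.4885
Iteration 2:
  x = (4 - (1.9)·2.4146 - (-3)·-2.2872 - (-1)·-2.4885) / (7.9) = -1.2580
  y = (12 - (-0.3)·-1.2580 - (-2)·-2.2872 - (4)·-2.4885) / (9.3) = 1.8282
  z = (-10 - (1)·-1.2580 - (1.6)·1.8282 - (-2)·-2.4885) / (7.6) = -2.1900
  w = (-9 - (-1.4)·-1.2580 - (1.3)·1.8282 - (-4)·-2.1900) / (7.7) = -2.8439
Residual b − A·x = (1.0507, 1.6159, -0.7109, 0.0002)

1.6159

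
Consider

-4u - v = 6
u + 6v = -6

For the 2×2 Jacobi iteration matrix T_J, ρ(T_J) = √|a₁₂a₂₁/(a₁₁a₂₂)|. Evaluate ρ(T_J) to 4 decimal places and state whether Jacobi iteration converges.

0.2041

a₁₂a₂₁/(a₁₁a₂₂) = (-1)·(1) / ((-4)·(6)) = 0.041667
ρ = √|0.041667| = √0.041667 = 0.2041
ρ < 1, so Jacobi converges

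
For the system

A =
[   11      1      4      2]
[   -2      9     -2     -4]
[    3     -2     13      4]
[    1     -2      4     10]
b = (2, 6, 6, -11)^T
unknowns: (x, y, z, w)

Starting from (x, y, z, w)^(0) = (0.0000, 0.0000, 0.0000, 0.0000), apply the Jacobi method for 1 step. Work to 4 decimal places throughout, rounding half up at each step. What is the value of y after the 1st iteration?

0.6667

Iteration 1:
  x = (2 - (1)·0.0000 - (4)·0.0000 - (2)·0.0000) / (11) = 0.1818
  y = (6 - (-2)·0.0000 - (-2)·0.0000 - (-4)·0.0000) / (9) = 0.6667
  z = (6 - (3)·0.0000 - (-2)·0.0000 - (4)·0.0000) / (13) = 0.4615
  w = (-11 - (1)·0.0000 - (-2)·0.0000 - (4)·0.0000) / (10) = -1.1000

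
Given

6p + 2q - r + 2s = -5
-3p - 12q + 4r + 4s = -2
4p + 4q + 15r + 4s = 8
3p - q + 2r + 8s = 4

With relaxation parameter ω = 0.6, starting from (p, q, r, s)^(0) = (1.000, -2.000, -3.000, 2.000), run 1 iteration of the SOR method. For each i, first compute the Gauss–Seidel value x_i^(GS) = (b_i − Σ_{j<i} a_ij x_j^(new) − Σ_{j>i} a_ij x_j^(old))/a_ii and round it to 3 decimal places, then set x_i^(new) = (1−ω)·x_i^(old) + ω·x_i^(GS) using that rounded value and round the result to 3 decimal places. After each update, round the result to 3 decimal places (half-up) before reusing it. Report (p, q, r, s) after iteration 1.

Iteration 1:
  p: GS value = (-5 - (2)·-2.000 - (-1)·-3.000 - (2)·2.000) / (6) = -1.333;  p ← (1−ω)·1.000 + ω·-1.333 = -0.400
  q: GS value = (-2 - (-3)·-0.400 - (4)·-3.000 - (4)·2.000) / (-12) = -0.067;  q ← (1−ω)·-2.000 + ω·-0.067 = -0.840
  r: GS value = (8 - (4)·-0.400 - (4)·-0.840 - (4)·2.000) / (15) = 0.331;  r ← (1−ω)·-3.000 + ω·0.331 = -1.001
  s: GS value = (4 - (3)·-0.400 - (-1)·-0.840 - (2)·-1.001) / (8) = 0.795;  s ← (1−ω)·2.000 + ω·0.795 = 1.277

(-0.400, -0.840, -1.001, 1.277)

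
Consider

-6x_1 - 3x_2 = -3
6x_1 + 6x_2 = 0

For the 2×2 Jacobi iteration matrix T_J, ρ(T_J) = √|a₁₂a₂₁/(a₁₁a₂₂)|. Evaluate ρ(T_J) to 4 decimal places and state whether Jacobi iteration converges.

0.7071

a₁₂a₂₁/(a₁₁a₂₂) = (-3)·(6) / ((-6)·(6)) = 0.500000
ρ = √|0.500000| = √0.500000 = 0.7071
ρ < 1, so Jacobi converges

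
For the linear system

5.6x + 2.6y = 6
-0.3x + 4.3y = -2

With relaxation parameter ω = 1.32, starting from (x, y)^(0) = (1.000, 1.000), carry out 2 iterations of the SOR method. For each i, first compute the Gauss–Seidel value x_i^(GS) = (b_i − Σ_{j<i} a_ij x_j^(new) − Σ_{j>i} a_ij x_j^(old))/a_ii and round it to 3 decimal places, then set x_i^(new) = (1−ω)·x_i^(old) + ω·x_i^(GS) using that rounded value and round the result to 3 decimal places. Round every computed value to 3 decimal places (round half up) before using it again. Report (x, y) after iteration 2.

Iteration 1:
  x: GS value = (6 - (2.6)·1.000) / (5.6) = 0.607;  x ← (1−ω)·1.000 + ω·0.607 = 0.481
  y: GS value = (-2 - (-0.3)·0.481) / (4.3) = -0.432;  y ← (1−ω)·1.000 + ω·-0.432 = -0.890
Iteration 2:
  x: GS value = (6 - (2.6)·-0.890) / (5.6) = 1.485;  x ← (1−ω)·0.481 + ω·1.485 = 1.806
  y: GS value = (-2 - (-0.3)·1.806) / (4.3) = -0.339;  y ← (1−ω)·-0.890 + ω·-0.339 = -0.163

(1.806, -0.163)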